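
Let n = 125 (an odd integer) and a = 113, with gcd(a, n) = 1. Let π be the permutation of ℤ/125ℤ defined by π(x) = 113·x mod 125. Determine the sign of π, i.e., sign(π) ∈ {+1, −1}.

-1

Orbit of 69 under x↦113x: [69, 47, 61, 18, 34, 92, 21]… (length divides ord_125(113)).
The orbit structure of x ↦ 113x mod 125: 4 orbits of sizes [100, 20, 4, 1].
Σ(ℓ_i−1) = 125−4 = 121; sign = (−1)^121 = -1.
The Jacobi symbol (113|125) = -1 (Zolotarev) agrees.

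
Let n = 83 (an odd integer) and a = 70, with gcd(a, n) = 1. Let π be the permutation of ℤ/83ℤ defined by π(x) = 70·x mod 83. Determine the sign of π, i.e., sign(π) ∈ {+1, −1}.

+1

Trace 63: π^k(63) = [63, 11, 23, 33, 69, 16, 41] for k=0..6.
Cycle type of π: 41×2 + 1; total 3 cycles.
Σ(ℓ_i−1) = 83−3 = 80; sign = (−1)^80 = +1.
Check: (70/83) = +1 by Zolotarev.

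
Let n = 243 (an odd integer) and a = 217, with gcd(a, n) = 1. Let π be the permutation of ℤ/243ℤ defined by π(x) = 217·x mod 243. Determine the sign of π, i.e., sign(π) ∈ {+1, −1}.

Start at x=109: 109 → 82 → 55 → 28 → 1 → 217 → 190 → … (one orbit).
Decompose π into cycles: lengths [9, 9, 9, 9, 9, 9, 9, 9, 9, 9, 9, 9, 9, 9, 9, 9, 9, 9, 3, 3, 3, 3, 3, 3, 3, 3, 3, 3, 3, 3, 3, 3, 3, 3, 3, 3, 1, 1, 1, 1, 1, 1, 1, 1, 1, 1, 1, 1, 1, 1, 1, 1, 1, 1, 1, 1, 1, 1, 1, 1, 1, 1, 1] (63 cycles, including the fixed point 0).
63 cycles on 243: each ℓ→(−1)^(ℓ−1), product (−1)^180 = +1.
Zolotarev: (217|243) = +1, matching the cycle-count sign.

+1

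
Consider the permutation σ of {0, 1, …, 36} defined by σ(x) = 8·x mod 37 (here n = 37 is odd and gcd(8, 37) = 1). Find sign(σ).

Trace 27: π^k(27) = [27, 31, 26, 23, 36, 29, 10] for k=0..6.
Decompose π into cycles: lengths [12, 12, 12, 1] (4 cycles, including the fixed point 0).
sign(π) = (−1)^{n − #cycles} = (−1)^{37−4} = (−1)^33 = -1.
Check: (8/37) = -1 by Zolotarev.

-1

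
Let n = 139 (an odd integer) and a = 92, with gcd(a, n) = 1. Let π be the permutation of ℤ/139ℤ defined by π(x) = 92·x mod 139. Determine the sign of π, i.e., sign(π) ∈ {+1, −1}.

-1

Start at x=92: 92 → 124 → 10 → 86 → 128 → 100 → 26 → … (one orbit).
Cycle lengths of π_92 on ℤ/139ℤ: [138, 1]; 2 cycles in total.
Σ(ℓ_i−1) = 139−2 = 137; sign = (−1)^137 = -1.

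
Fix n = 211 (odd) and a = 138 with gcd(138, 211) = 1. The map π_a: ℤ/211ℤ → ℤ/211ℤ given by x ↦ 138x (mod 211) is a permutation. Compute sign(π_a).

Start at x=148: 148 → 168 → 185 → 210 → 73 → 157 → 144 → … (one orbit).
The orbit structure of x ↦ 138x mod 211: 6 orbits of sizes [42, 42, 42, 42, 42, 1].
With 6 cycles on 211 points, sign = (−1)^{211−6} = -1.
Via Zolotarev, sign(π_{138}) = (138|211) = -1.

-1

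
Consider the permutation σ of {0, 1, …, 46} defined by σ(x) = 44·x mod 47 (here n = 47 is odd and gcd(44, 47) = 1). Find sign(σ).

Start at x=33: 33 → 42 → 15 → 2 → 41 → 18 → 40 → … (one orbit).
The orbit structure of x ↦ 44x mod 47: 2 orbits of sizes [46, 1].
2 cycles on 47: each ℓ→(−1)^(ℓ−1), product (−1)^45 = -1.
Zolotarev: (44|47) = -1, matching the cycle-count sign.

-1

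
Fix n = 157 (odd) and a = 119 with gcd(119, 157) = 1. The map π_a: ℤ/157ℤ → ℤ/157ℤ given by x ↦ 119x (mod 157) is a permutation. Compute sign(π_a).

Trace 106: π^k(106) = [106, 54, 146, 104, 130, 84, 105] for k=0..6.
Cycle lengths of π_119 on ℤ/157ℤ: [156, 1]; 2 cycles in total.
n − c = 157 − 2 = 155; sign = (−1)^155 = -1.

-1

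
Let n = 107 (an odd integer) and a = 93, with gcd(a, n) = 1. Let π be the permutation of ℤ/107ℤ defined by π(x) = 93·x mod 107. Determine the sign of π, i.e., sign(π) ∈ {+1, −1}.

Start at x=35: 35 → 45 → 12 → 46 → 105 → 28 → 36 → … (one orbit).
2 cycles of lengths [106, 1].
n − c = 107 − 2 = 105; sign = (−1)^105 = -1.

-1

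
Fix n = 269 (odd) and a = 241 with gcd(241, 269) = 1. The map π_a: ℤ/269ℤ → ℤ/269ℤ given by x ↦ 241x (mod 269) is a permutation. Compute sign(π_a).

Trace 53: π^k(53) = [53, 130, 126, 238, 61, 175, 211] for k=0..6.
2 cycles of lengths [268, 1].
sign(π) = (−1)^{n − #cycles} = (−1)^{269−2} = (−1)^267 = -1.

-1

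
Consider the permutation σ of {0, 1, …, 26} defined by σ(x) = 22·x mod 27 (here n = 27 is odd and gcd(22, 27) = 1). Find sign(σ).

+1

Start at x=4: 4 → 7 → 19 → 13 → 16 → 1 → 22 → … (one orbit).
7 cycles of lengths [9, 9, 3, 3, 1, 1, 1].
7 cycles on 27: each ℓ→(−1)^(ℓ−1), product (−1)^20 = +1.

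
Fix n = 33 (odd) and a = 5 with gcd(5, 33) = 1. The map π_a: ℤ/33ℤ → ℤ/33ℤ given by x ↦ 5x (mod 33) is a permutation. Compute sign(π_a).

Orbit of 26 under x↦5x: [26, 31, 23, 16, 14, 4, 20]… (length divides ord_33(5)).
6 cycles of lengths [10, 10, 5, 5, 2, 1].
n − c = 33 − 6 = 27; sign = (−1)^27 = -1.
Check: (5/33) = -1 by Zolotarev.

-1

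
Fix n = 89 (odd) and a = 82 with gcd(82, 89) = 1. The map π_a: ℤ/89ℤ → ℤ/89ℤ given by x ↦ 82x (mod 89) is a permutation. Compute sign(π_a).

Trace 16: π^k(16) = [16, 66, 72, 30, 57, 46, 34] for k=0..6.
The orbit structure of x ↦ 82x mod 89: 2 orbits of sizes [88, 1].
2 cycles on 89: each ℓ→(−1)^(ℓ−1), product (−1)^87 = -1.
The Jacobi symbol (82|89) = -1 (Zolotarev) agrees.

-1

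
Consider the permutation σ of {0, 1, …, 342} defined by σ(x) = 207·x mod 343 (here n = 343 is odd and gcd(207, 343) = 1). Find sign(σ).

Start at x=141: 141 → 32 → 107 → 197 → 305 → 23 → 302 → … (one orbit).
Decompose π into cycles: lengths [147, 147, 21, 21, 3, 3, 1] (7 cycles, including the fixed point 0).
7 cycles on 343: each ℓ→(−1)^(ℓ−1), product (−1)^336 = +1.
Zolotarev: (207|343) = +1, matching the cycle-count sign.

+1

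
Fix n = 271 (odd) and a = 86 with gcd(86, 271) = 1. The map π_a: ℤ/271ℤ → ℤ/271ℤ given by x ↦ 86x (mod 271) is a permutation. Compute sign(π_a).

Orbit of 268 under x↦86x: [268, 13, 34, 214, 247, 104, 1]… (length divides ord_271(86)).
The orbit structure of x ↦ 86x mod 271: 4 orbits of sizes [90, 90, 90, 1].
Σ(ℓ_i−1) = 271−4 = 267; sign = (−1)^267 = -1.
Zolotarev: (86|271) = -1, matching the cycle-count sign.

-1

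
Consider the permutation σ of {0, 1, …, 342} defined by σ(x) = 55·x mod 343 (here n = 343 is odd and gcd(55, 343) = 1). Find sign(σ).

Start at x=134: 134 → 167 → 267 → 279 → 253 → 195 → 92 → … (one orbit).
10 cycles of lengths [98, 98, 98, 14, 14, 14, 2, 2, 2, 1].
sign(π) = (−1)^{n − #cycles} = (−1)^{343−10} = (−1)^333 = -1.

-1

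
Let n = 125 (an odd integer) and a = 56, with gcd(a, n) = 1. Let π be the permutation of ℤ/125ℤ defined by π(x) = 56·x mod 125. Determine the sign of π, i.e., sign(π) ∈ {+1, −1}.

+1

Start at x=81: 81 → 36 → 16 → 21 → 51 → 106 → 61 → … (one orbit).
Cycle type of π: 25×4 + 5×4 + 1×5; total 13 cycles.
Σ(ℓ_i−1) = 125−13 = 112; sign = (−1)^112 = +1.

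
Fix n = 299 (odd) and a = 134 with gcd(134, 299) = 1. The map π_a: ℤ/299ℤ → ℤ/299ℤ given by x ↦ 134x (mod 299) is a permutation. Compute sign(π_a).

Orbit of 243 under x↦134x: [243, 270, 1, 134, 16, 51, 256]… (length divides ord_299(134)).
π_134 has 8 disjoint cycles with lengths [66, 66, 66, 66, 22, 6, 6, 1] on {0,…,298}.
299 − 8 = 291 transpositions; sign(π) = (−1)^291 = -1.
Check: (134/299) = -1 by Zolotarev.

-1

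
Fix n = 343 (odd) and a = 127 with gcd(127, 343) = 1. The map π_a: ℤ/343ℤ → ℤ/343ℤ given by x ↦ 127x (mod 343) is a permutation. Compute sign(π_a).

+1

Trace 253: π^k(253) = [253, 232, 309, 141, 71, 99, 225] for k=0..6.
Cycle type of π: 49×6 + 7×6 + 1×7; total 19 cycles.
sign(π) = (−1)^{n − #cycles} = (−1)^{343−19} = (−1)^324 = +1.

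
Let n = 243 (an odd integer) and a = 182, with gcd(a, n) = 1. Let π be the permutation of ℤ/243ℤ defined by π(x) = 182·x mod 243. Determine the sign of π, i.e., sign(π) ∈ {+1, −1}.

-1

Start at x=4: 4 → 242 → 61 → 167 → 19 → 56 → 229 → … (one orbit).
Cycle lengths of π_182 on ℤ/243ℤ: [162, 54, 18, 6, 2, 1]; 6 cycles in total.
With 6 cycles on 243 points, sign = (−1)^{243−6} = -1.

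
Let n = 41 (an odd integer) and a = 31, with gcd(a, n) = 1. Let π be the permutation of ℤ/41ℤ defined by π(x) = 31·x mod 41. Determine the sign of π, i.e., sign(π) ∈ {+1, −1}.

+1

Start at x=18: 18 → 25 → 37 → 40 → 10 → 23 → 16 → … (one orbit).
Cycle type of π: 10×4 + 1; total 5 cycles.
sign(π) = (−1)^{n − #cycles} = (−1)^{41−5} = (−1)^36 = +1.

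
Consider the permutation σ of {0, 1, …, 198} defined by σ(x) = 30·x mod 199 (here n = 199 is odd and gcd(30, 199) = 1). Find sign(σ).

-1

Orbit of 41 under x↦30x: [41, 36, 85, 162, 84, 132, 179]… (length divides ord_199(30)).
Decompose π into cycles: lengths [198, 1] (2 cycles, including the fixed point 0).
2 cycles on 199: each ℓ→(−1)^(ℓ−1), product (−1)^197 = -1.
Check: (30/199) = -1 by Zolotarev.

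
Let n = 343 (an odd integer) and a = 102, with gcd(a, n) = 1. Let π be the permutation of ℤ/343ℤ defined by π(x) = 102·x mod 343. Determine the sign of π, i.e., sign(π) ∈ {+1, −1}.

+1

Trace 71: π^k(71) = [71, 39, 205, 330, 46, 233, 99] for k=0..6.
Cycle lengths of π_102 on ℤ/343ℤ: [147, 147, 21, 21, 3, 3, 1]; 7 cycles in total.
n − c = 343 − 7 = 336; sign = (−1)^336 = +1.
Zolotarev: (102|343) = +1, matching the cycle-count sign.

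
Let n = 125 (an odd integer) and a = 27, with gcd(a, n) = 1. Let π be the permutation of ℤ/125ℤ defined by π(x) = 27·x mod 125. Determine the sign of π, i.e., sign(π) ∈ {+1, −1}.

-1

Orbit of 39 under x↦27x: [39, 53, 56, 12, 74, 123, 71]… (length divides ord_125(27)).
Cycle type of π: 100 + 20 + 4 + 1; total 4 cycles.
125 − 4 = 121 transpositions; sign(π) = (−1)^121 = -1.
Check: (27/125) = -1 by Zolotarev.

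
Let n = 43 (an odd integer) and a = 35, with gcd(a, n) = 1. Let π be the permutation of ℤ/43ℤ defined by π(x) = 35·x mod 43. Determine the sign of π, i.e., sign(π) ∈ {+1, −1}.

Start at x=4: 4 → 11 → 41 → 16 → 1 → 35 → 21 → 4 (one orbit).
Cycle type of π: 7×6 + 1; total 7 cycles.
7 cycles on 43: each ℓ→(−1)^(ℓ−1), product (−1)^36 = +1.
Via Zolotarev, sign(π_{35}) = (35|43) = +1.

+1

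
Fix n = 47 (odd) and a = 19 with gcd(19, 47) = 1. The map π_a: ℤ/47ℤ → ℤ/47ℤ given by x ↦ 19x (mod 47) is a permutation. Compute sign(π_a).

Start at x=42: 42 → 46 → 28 → 15 → 3 → 10 → 2 → … (one orbit).
2 cycles of lengths [46, 1].
With 2 cycles on 47 points, sign = (−1)^{47−2} = -1.
Check: (19/47) = -1 by Zolotarev.

-1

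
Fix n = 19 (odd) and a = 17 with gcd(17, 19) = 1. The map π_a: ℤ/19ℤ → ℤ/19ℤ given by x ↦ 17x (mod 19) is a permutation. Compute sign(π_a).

Trace 17: π^k(17) = [17, 4, 11, 16, 6, 7, 5] for k=0..6.
Cycle lengths of π_17 on ℤ/19ℤ: [9, 9, 1]; 3 cycles in total.
sign(π) = (−1)^{n − #cycles} = (−1)^{19−3} = (−1)^16 = +1.
(17|19)_J = +1 (Zolotarev's lemma cross-check).

+1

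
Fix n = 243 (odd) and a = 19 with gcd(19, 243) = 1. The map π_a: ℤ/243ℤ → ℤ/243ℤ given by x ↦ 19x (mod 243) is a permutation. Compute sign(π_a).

+1

Trace 73: π^k(73) = [73, 172, 109, 127, 226, 163, 181] for k=0..6.
π_19 has 27 disjoint cycles with lengths [27, 27, 27, 27, 27, 27, 9, 9, 9, 9, 9, 9, 3, 3, 3, 3, 3, 3, 1, 1, 1, 1, 1, 1, 1, 1, 1] on {0,…,242}.
With 27 cycles on 243 points, sign = (−1)^{243−27} = +1.
Via Zolotarev, sign(π_{19}) = (19|243) = +1.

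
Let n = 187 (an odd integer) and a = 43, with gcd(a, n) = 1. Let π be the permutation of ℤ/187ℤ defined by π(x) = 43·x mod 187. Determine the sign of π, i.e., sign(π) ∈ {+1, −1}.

Trace 166: π^k(166) = [166, 32, 67, 76, 89, 87, 1] for k=0..6.
Decompose π into cycles: lengths [8, 8, 8, 8, 8, 8, 8, 8, 8, 8, 8, 8, 8, 8, 8, 8, 8, 8, 8, 8, 8, 8, 2, 2, 2, 2, 2, 1] (28 cycles, including the fixed point 0).
187 − 28 = 159 transpositions; sign(π) = (−1)^159 = -1.

-1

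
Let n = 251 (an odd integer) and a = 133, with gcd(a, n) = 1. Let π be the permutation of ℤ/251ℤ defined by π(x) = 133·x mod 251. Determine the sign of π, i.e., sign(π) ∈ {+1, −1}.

-1

Start at x=1: 1 → 133 → 119 → 14 → 105 → 160 → 196 → … (one orbit).
Cycle type of π: 250 + 1; total 2 cycles.
Σ(ℓ_i−1) = 251−2 = 249; sign = (−1)^249 = -1.
Zolotarev: (133|251) = -1, matching the cycle-count sign.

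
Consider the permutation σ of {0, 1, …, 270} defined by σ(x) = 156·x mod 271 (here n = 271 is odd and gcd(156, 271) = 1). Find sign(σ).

+1

Start at x=25: 25 → 106 → 5 → 238 → 1 → 156 → 217 → … (one orbit).
The orbit structure of x ↦ 156x mod 271: 11 orbits of sizes [27, 27, 27, 27, 27, 27, 27, 27, 27, 27, 1].
sign(π) = (−1)^{n − #cycles} = (−1)^{271−11} = (−1)^260 = +1.
Zolotarev: (156|271) = +1, matching the cycle-count sign.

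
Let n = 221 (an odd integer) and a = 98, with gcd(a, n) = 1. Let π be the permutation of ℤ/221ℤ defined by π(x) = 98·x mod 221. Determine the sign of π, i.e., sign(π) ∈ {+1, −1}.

Orbit of 106 under x↦98x: [106, 1, 98, 101, 174, 35, 115]… (length divides ord_221(98)).
The orbit structure of x ↦ 98x mod 221: 22 orbits of sizes [12, 12, 12, 12, 12, 12, 12, 12, 12, 12, 12, 12, 12, 12, 12, 12, 12, 4, 4, 4, 4, 1].
n − c = 221 − 22 = 199; sign = (−1)^199 = -1.

-1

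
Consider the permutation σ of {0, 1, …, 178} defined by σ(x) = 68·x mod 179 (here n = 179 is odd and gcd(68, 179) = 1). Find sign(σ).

Trace 31: π^k(31) = [31, 139, 144, 126, 155, 158, 4] for k=0..6.
3 cycles of lengths [89, 89, 1].
Σ(ℓ_i−1) = 179−3 = 176; sign = (−1)^176 = +1.
Via Zolotarev, sign(π_{68}) = (68|179) = +1.

+1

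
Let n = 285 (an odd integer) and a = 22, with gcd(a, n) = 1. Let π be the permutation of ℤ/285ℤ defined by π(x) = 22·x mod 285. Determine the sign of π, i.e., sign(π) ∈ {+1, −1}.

Start at x=97: 97 → 139 → 208 → 16 → 67 → 49 → 223 → … (one orbit).
π_22 has 15 disjoint cycles with lengths [36, 36, 36, 36, 36, 36, 18, 18, 18, 4, 4, 4, 1, 1, 1] on {0,…,284}.
285 − 15 = 270 transpositions; sign(π) = (−1)^270 = +1.
Zolotarev: (22|285) = +1, matching the cycle-count sign.

+1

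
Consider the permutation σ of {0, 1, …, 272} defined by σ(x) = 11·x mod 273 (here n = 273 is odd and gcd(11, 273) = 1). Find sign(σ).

Start at x=8: 8 → 88 → 149 → 1 → 11 → 121 → 239 → … (one orbit).
Cycle lengths of π_11 on ℤ/273ℤ: [12, 12, 12, 12, 12, 12, 12, 12, 12, 12, 12, 12, 12, 12, 12, 12, 12, 12, 12, 12, 12, 6, 6, 3, 3, 2, 1]; 27 cycles in total.
27 cycles on 273: each ℓ→(−1)^(ℓ−1), product (−1)^246 = +1.
Zolotarev: (11|273) = +1, matching the cycle-count sign.

+1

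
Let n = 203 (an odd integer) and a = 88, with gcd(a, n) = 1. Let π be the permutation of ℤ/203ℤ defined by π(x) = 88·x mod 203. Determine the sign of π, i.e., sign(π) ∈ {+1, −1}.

Trace 88: π^k(88) = [88, 30, 1] for k=0..2.
87 cycles of lengths [3, 3, 3, 3, 3, 3, 3, 3, 3, 3, 3, 3, 3, 3, 3, 3, 3, 3, 3, 3, 3, 3, 3, 3, 3, 3, 3, 3, 3, 3, 3, 3, 3, 3, 3, 3, 3, 3, 3, 3, 3, 3, 3, 3, 3, 3, 3, 3, 3, 3, 3, 3, 3, 3, 3, 3, 3, 3, 1, 1, 1, 1, 1, 1, 1, 1, 1, 1, 1, 1, 1, 1, 1, 1, 1, 1, 1, 1, 1, 1, 1, 1, 1, 1, 1, 1, 1].
n − c = 203 − 87 = 116; sign = (−1)^116 = +1.
Zolotarev: (88|203) = +1, matching the cycle-count sign.

+1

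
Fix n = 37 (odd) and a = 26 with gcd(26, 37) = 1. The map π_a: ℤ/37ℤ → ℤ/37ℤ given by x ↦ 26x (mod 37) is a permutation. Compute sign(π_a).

Trace 26: π^k(26) = [26, 10, 1] for k=0..2.
The orbit structure of x ↦ 26x mod 37: 13 orbits of sizes [3, 3, 3, 3, 3, 3, 3, 3, 3, 3, 3, 3, 1].
n − c = 37 − 13 = 24; sign = (−1)^24 = +1.
Via Zolotarev, sign(π_{26}) = (26|37) = +1.

+1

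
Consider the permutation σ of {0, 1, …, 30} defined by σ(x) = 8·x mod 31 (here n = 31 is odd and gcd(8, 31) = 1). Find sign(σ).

+1

Start at x=2: 2 → 16 → 4 → 1 → 8 → 2 (one orbit).
Cycle type of π: 5×6 + 1; total 7 cycles.
With 7 cycles on 31 points, sign = (−1)^{31−7} = +1.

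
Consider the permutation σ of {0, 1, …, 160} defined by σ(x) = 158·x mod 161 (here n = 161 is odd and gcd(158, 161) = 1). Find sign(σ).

-1

Start at x=106: 106 → 4 → 149 → 36 → 53 → 2 → 155 → … (one orbit).
Decompose π into cycles: lengths [66, 66, 22, 3, 3, 1] (6 cycles, including the fixed point 0).
Σ(ℓ_i−1) = 161−6 = 155; sign = (−1)^155 = -1.
Zolotarev: (158|161) = -1, matching the cycle-count sign.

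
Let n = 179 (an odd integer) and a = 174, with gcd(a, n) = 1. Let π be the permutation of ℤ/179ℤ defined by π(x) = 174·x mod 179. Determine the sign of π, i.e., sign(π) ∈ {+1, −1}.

-1

Start at x=33: 33 → 14 → 109 → 171 → 40 → 158 → 105 → … (one orbit).
2 cycles of lengths [178, 1].
n − c = 179 − 2 = 177; sign = (−1)^177 = -1.
The Jacobi symbol (174|179) = -1 (Zolotarev) agrees.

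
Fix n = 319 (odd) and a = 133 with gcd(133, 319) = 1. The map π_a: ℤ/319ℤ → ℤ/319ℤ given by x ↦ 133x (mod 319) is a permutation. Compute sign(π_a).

-1

Start at x=1: 1 → 133 → 144 → 12 → 1 (one orbit).
Cycle type of π: 4×77 + 1×11; total 88 cycles.
Σ(ℓ_i−1) = 319−88 = 231; sign = (−1)^231 = -1.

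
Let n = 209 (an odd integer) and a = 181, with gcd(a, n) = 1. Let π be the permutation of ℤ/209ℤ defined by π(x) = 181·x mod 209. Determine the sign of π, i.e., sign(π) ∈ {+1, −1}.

-1

Start at x=185: 185 → 45 → 203 → 168 → 103 → 42 → 78 → … (one orbit).
6 cycles of lengths [90, 90, 18, 5, 5, 1].
Σ(ℓ_i−1) = 209−6 = 203; sign = (−1)^203 = -1.
The Jacobi symbol (181|209) = -1 (Zolotarev) agrees.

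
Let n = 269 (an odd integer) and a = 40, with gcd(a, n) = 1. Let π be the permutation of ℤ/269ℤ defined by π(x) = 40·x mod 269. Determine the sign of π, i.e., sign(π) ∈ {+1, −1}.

-1

Trace 257: π^k(257) = [257, 58, 168, 264, 69, 70, 110] for k=0..6.
The orbit structure of x ↦ 40x mod 269: 2 orbits of sizes [268, 1].
sign(π) = (−1)^{n − #cycles} = (−1)^{269−2} = (−1)^267 = -1.
Via Zolotarev, sign(π_{40}) = (40|269) = -1.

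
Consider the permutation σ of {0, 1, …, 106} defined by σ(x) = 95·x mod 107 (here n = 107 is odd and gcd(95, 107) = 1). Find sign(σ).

Start at x=15: 15 → 34 → 20 → 81 → 98 → 1 → 95 → … (one orbit).
The orbit structure of x ↦ 95x mod 107: 2 orbits of sizes [106, 1].
2 cycles on 107: each ℓ→(−1)^(ℓ−1), product (−1)^105 = -1.

-1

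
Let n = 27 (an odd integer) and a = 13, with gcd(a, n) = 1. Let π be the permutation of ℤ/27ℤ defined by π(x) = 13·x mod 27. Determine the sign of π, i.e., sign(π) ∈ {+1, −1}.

+1

Start at x=19: 19 → 4 → 25 → 1 → 13 → 7 → 10 → … (one orbit).
Cycle lengths of π_13 on ℤ/27ℤ: [9, 9, 3, 3, 1, 1, 1]; 7 cycles in total.
n − c = 27 − 7 = 20; sign = (−1)^20 = +1.
Zolotarev: (13|27) = +1, matching the cycle-count sign.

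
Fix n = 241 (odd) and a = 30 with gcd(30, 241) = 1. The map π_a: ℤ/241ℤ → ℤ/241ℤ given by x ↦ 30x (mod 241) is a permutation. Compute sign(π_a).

Orbit of 240 under x↦30x: [240, 211, 64, 233, 1, 30, 177]… (length divides ord_241(30)).
Cycle type of π: 8×30 + 1; total 31 cycles.
With 31 cycles on 241 points, sign = (−1)^{241−31} = +1.

+1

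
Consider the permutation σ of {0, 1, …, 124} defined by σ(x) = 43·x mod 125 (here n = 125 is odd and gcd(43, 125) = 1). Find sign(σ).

Trace 68: π^k(68) = [68, 49, 107, 101, 93, 124, 82] for k=0..6.
Decompose π into cycles: lengths [20, 20, 20, 20, 20, 4, 4, 4, 4, 4, 4, 1] (12 cycles, including the fixed point 0).
sign(π) = (−1)^{n − #cycles} = (−1)^{125−12} = (−1)^113 = -1.
(43|125)_J = -1 (Zolotarev's lemma cross-check).

-1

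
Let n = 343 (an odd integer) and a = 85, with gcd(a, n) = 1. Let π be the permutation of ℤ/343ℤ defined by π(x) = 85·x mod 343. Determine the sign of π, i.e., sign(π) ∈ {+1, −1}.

+1

Orbit of 29 under x↦85x: [29, 64, 295, 36, 316, 106, 92]… (length divides ord_343(85)).
π_85 has 19 disjoint cycles with lengths [49, 49, 49, 49, 49, 49, 7, 7, 7, 7, 7, 7, 1, 1, 1, 1, 1, 1, 1] on {0,…,342}.
With 19 cycles on 343 points, sign = (−1)^{343−19} = +1.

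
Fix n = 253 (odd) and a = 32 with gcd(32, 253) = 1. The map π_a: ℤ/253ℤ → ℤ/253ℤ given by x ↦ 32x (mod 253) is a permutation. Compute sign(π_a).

Orbit of 197 under x↦32x: [197, 232, 87, 1, 32, 12, 131]… (length divides ord_253(32)).
18 cycles of lengths [22, 22, 22, 22, 22, 22, 22, 22, 22, 22, 11, 11, 2, 2, 2, 2, 2, 1].
n − c = 253 − 18 = 235; sign = (−1)^235 = -1.
Via Zolotarev, sign(π_{32}) = (32|253) = -1.

-1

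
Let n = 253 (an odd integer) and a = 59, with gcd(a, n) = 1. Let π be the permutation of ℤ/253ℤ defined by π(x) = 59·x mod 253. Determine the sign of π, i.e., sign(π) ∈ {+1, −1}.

Trace 75: π^k(75) = [75, 124, 232, 26, 16, 185, 36] for k=0..6.
π_59 has 9 disjoint cycles with lengths [55, 55, 55, 55, 11, 11, 5, 5, 1] on {0,…,252}.
n − c = 253 − 9 = 244; sign = (−1)^244 = +1.

+1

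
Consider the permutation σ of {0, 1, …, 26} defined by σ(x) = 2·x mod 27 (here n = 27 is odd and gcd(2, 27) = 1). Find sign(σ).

-1

Trace 14: π^k(14) = [14, 1, 2, 4, 8, 16, 5] for k=0..6.
Cycle lengths of π_2 on ℤ/27ℤ: [18, 6, 2, 1]; 4 cycles in total.
Σ(ℓ_i−1) = 27−4 = 23; sign = (−1)^23 = -1.
The Jacobi symbol (2|27) = -1 (Zolotarev) agrees.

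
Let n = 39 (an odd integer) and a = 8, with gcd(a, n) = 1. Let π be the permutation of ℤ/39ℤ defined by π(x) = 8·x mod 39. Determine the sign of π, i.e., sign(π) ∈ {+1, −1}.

Trace 1: π^k(1) = [1, 8, 25, 5] for k=0..3.
Decompose π into cycles: lengths [4, 4, 4, 4, 4, 4, 4, 4, 4, 2, 1] (11 cycles, including the fixed point 0).
11 cycles on 39: each ℓ→(−1)^(ℓ−1), product (−1)^28 = +1.

+1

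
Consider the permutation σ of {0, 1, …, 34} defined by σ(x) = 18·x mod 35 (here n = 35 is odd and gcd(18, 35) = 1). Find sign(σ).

-1

Trace 23: π^k(23) = [23, 29, 32, 16, 8, 4, 2] for k=0..6.
Cycle lengths of π_18 on ℤ/35ℤ: [12, 12, 4, 3, 3, 1]; 6 cycles in total.
n − c = 35 − 6 = 29; sign = (−1)^29 = -1.
The Jacobi symbol (18|35) = -1 (Zolotarev) agrees.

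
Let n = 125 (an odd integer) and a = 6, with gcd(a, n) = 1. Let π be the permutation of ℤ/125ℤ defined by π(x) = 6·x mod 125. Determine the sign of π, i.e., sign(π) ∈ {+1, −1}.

+1

Trace 116: π^k(116) = [116, 71, 51, 56, 86, 16, 96] for k=0..6.
Cycle type of π: 25×4 + 5×4 + 1×5; total 13 cycles.
With 13 cycles on 125 points, sign = (−1)^{125−13} = +1.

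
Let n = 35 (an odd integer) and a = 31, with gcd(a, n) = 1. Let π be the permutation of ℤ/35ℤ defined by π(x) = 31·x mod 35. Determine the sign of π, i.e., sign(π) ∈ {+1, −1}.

-1

Trace 6: π^k(6) = [6, 11, 26, 1, 31, 16] for k=0..5.
The orbit structure of x ↦ 31x mod 35: 10 orbits of sizes [6, 6, 6, 6, 6, 1, 1, 1, 1, 1].
n − c = 35 − 10 = 25; sign = (−1)^25 = -1.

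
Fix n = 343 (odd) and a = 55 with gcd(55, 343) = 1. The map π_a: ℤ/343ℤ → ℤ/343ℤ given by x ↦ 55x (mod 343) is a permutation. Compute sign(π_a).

-1

Trace 162: π^k(162) = [162, 335, 246, 153, 183, 118, 316] for k=0..6.
The orbit structure of x ↦ 55x mod 343: 10 orbits of sizes [98, 98, 98, 14, 14, 14, 2, 2, 2, 1].
sign(π) = (−1)^{n − #cycles} = (−1)^{343−10} = (−1)^333 = -1.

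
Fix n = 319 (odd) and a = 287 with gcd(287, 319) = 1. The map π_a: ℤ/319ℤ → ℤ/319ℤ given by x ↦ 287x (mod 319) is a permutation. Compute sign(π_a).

-1

Trace 67: π^k(67) = [67, 89, 23, 221, 265, 133, 210] for k=0..6.
22 cycles of lengths [28, 28, 28, 28, 28, 28, 28, 28, 28, 28, 28, 1, 1, 1, 1, 1, 1, 1, 1, 1, 1, 1].
n − c = 319 − 22 = 297; sign = (−1)^297 = -1.
The Jacobi symbol (287|319) = -1 (Zolotarev) agrees.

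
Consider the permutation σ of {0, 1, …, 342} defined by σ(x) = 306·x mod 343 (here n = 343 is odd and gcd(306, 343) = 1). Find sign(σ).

Start at x=38: 38 → 309 → 229 → 102 → 342 → 37 → 3 → … (one orbit).
Decompose π into cycles: lengths [294, 42, 6, 1] (4 cycles, including the fixed point 0).
sign(π) = (−1)^{n − #cycles} = (−1)^{343−4} = (−1)^339 = -1.
(306|343)_J = -1 (Zolotarev's lemma cross-check).

-1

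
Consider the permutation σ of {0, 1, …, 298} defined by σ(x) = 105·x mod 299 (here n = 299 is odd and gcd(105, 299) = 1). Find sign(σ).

Trace 196: π^k(196) = [196, 248, 27, 144, 170, 209, 118] for k=0..6.
Decompose π into cycles: lengths [11, 11, 11, 11, 11, 11, 11, 11, 11, 11, 11, 11, 11, 11, 11, 11, 11, 11, 11, 11, 11, 11, 11, 11, 11, 11, 1, 1, 1, 1, 1, 1, 1, 1, 1, 1, 1, 1, 1] (39 cycles, including the fixed point 0).
n − c = 299 − 39 = 260; sign = (−1)^260 = +1.
(105|299)_J = +1 (Zolotarev's lemma cross-check).

+1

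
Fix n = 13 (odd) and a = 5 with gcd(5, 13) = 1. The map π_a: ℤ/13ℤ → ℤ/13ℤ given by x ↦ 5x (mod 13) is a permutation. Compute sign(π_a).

Start at x=1: 1 → 5 → 12 → 8 → 1 (one orbit).
π_5 has 4 disjoint cycles with lengths [4, 4, 4, 1] on {0,…,12}.
4 cycles on 13: each ℓ→(−1)^(ℓ−1), product (−1)^9 = -1.
Via Zolotarev, sign(π_{5}) = (5|13) = -1.

-1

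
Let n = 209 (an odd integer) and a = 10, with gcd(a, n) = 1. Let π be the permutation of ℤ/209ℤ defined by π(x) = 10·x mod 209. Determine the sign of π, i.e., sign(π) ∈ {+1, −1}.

Orbit of 199 under x↦10x: [199, 109, 45, 32, 111, 65, 23]… (length divides ord_209(10)).
Cycle type of π: 18×11 + 2×5 + 1; total 17 cycles.
sign(π) = (−1)^{n − #cycles} = (−1)^{209−17} = (−1)^192 = +1.

+1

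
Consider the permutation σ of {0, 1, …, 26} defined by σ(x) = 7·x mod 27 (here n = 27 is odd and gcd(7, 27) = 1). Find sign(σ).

+1

Start at x=13: 13 → 10 → 16 → 4 → 1 → 7 → 22 → … (one orbit).
Cycle lengths of π_7 on ℤ/27ℤ: [9, 9, 3, 3, 1, 1, 1]; 7 cycles in total.
7 cycles on 27: each ℓ→(−1)^(ℓ−1), product (−1)^20 = +1.
The Jacobi symbol (7|27) = +1 (Zolotarev) agrees.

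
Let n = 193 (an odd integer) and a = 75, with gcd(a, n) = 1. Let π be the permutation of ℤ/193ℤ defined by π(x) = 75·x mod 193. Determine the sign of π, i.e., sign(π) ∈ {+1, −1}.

+1

Start at x=46: 46 → 169 → 130 → 100 → 166 → 98 → 16 → … (one orbit).
π_75 has 3 disjoint cycles with lengths [96, 96, 1] on {0,…,192}.
3 cycles on 193: each ℓ→(−1)^(ℓ−1), product (−1)^190 = +1.
The Jacobi symbol (75|193) = +1 (Zolotarev) agrees.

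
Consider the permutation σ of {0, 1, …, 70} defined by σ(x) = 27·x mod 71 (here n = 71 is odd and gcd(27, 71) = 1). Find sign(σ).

+1

Orbit of 43 under x↦27x: [43, 25, 36, 49, 45, 8, 3]… (length divides ord_71(27)).
π_27 has 3 disjoint cycles with lengths [35, 35, 1] on {0,…,70}.
Σ(ℓ_i−1) = 71−3 = 68; sign = (−1)^68 = +1.
Check: (27/71) = +1 by Zolotarev.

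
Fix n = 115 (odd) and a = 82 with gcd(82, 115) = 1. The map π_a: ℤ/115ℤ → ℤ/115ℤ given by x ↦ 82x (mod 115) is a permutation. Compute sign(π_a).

-1

Orbit of 62 under x↦82x: [62, 24, 13, 31, 12, 64, 73]… (length divides ord_115(82)).
The orbit structure of x ↦ 82x mod 115: 6 orbits of sizes [44, 44, 11, 11, 4, 1].
Σ(ℓ_i−1) = 115−6 = 109; sign = (−1)^109 = -1.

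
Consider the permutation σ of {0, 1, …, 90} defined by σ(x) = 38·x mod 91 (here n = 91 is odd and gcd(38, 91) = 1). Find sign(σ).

Start at x=53: 53 → 12 → 1 → 38 → 79 → 90 → 53 (one orbit).
Cycle type of π: 6×13 + 2×6 + 1; total 20 cycles.
sign(π) = (−1)^{n − #cycles} = (−1)^{91−20} = (−1)^71 = -1.

-1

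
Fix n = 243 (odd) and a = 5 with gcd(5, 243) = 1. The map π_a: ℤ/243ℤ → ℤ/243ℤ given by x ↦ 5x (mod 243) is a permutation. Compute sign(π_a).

-1

Trace 110: π^k(110) = [110, 64, 77, 142, 224, 148, 11] for k=0..6.
6 cycles of lengths [162, 54, 18, 6, 2, 1].
Σ(ℓ_i−1) = 243−6 = 237; sign = (−1)^237 = -1.
Zolotarev: (5|243) = -1, matching the cycle-count sign.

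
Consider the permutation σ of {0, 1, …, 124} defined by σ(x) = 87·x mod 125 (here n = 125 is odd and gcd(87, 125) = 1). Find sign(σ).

Trace 62: π^k(62) = [62, 19, 28, 61, 57, 84, 58] for k=0..6.
The orbit structure of x ↦ 87x mod 125: 4 orbits of sizes [100, 20, 4, 1].
n − c = 125 − 4 = 121; sign = (−1)^121 = -1.

-1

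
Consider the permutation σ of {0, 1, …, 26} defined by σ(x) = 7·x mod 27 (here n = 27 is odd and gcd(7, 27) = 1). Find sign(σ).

Start at x=1: 1 → 7 → 22 → 19 → 25 → 13 → 10 → … (one orbit).
Decompose π into cycles: lengths [9, 9, 3, 3, 1, 1, 1] (7 cycles, including the fixed point 0).
27 − 7 = 20 transpositions; sign(π) = (−1)^20 = +1.
Zolotarev: (7|27) = +1, matching the cycle-count sign.

+1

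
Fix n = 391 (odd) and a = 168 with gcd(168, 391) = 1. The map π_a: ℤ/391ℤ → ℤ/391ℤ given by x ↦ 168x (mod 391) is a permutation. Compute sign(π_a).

-1

Orbit of 155 under x↦168x: [155, 234, 212, 35, 15, 174, 298]… (length divides ord_391(168)).
π_168 has 8 disjoint cycles with lengths [88, 88, 88, 88, 22, 8, 8, 1] on {0,…,390}.
Σ(ℓ_i−1) = 391−8 = 383; sign = (−1)^383 = -1.
Check: (168/391) = -1 by Zolotarev.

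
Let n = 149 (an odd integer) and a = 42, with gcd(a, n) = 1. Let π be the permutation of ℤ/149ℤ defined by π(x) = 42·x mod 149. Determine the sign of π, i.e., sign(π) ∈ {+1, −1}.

Orbit of 31 under x↦42x: [31, 110, 1, 42, 125, 35, 129]… (length divides ord_149(42)).
Decompose π into cycles: lengths [74, 74, 1] (3 cycles, including the fixed point 0).
Σ(ℓ_i−1) = 149−3 = 146; sign = (−1)^146 = +1.

+1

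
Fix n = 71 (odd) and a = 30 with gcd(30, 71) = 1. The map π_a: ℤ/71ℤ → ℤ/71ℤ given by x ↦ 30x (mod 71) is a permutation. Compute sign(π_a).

Trace 45: π^k(45) = [45, 1, 30, 48, 20, 32, 37] for k=0..6.
Cycle type of π: 7×10 + 1; total 11 cycles.
sign(π) = (−1)^{n − #cycles} = (−1)^{71−11} = (−1)^60 = +1.
Zolotarev: (30|71) = +1, matching the cycle-count sign.

+1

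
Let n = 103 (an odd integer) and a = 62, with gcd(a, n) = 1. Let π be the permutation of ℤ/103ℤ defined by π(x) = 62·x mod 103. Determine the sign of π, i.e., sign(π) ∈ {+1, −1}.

-1

Start at x=25: 25 → 5 → 1 → 62 → 33 → 89 → 59 → … (one orbit).
Cycle type of π: 102 + 1; total 2 cycles.
n − c = 103 − 2 = 101; sign = (−1)^101 = -1.
The Jacobi symbol (62|103) = -1 (Zolotarev) agrees.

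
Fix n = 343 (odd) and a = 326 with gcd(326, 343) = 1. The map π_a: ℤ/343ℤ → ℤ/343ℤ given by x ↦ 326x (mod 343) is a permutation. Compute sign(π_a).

+1

Start at x=205: 205 → 288 → 249 → 226 → 274 → 144 → 296 → … (one orbit).
7 cycles of lengths [147, 147, 21, 21, 3, 3, 1].
343 − 7 = 336 transpositions; sign(π) = (−1)^336 = +1.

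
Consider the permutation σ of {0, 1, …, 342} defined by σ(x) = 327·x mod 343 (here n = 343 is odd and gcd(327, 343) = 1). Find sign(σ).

Orbit of 330 under x↦327x: [330, 208, 102, 83, 44, 325, 288]… (length divides ord_343(327)).
4 cycles of lengths [294, 42, 6, 1].
4 cycles on 343: each ℓ→(−1)^(ℓ−1), product (−1)^339 = -1.
The Jacobi symbol (327|343) = -1 (Zolotarev) agrees.

-1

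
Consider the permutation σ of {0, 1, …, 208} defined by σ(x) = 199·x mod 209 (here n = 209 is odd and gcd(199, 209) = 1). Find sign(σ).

Start at x=1: 1 → 199 → 100 → 45 → 177 → 111 → 144 → … (one orbit).
Cycle type of π: 9×22 + 1×11; total 33 cycles.
n − c = 209 − 33 = 176; sign = (−1)^176 = +1.
The Jacobi symbol (199|209) = +1 (Zolotarev) agrees.

+1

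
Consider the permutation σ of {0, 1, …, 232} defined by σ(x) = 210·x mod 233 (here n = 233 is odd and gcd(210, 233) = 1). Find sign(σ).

+1

Orbit of 229 under x↦210x: [229, 92, 214, 204, 201, 37, 81]… (length divides ord_233(210)).
Decompose π into cycles: lengths [58, 58, 58, 58, 1] (5 cycles, including the fixed point 0).
233 − 5 = 228 transpositions; sign(π) = (−1)^228 = +1.
Check: (210/233) = +1 by Zolotarev.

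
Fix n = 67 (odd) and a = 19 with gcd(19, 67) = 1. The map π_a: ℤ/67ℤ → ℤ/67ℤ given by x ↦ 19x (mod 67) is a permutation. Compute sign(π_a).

Orbit of 26 under x↦19x: [26, 25, 6, 47, 22, 16, 36]… (length divides ord_67(19)).
π_19 has 3 disjoint cycles with lengths [33, 33, 1] on {0,…,66}.
n − c = 67 − 3 = 64; sign = (−1)^64 = +1.
(19|67)_J = +1 (Zolotarev's lemma cross-check).

+1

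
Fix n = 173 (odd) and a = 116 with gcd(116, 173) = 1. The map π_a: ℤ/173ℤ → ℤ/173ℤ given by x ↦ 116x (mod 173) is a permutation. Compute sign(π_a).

Start at x=6: 6 → 4 → 118 → 21 → 14 → 67 → 160 → … (one orbit).
3 cycles of lengths [86, 86, 1].
3 cycles on 173: each ℓ→(−1)^(ℓ−1), product (−1)^170 = +1.
Via Zolotarev, sign(π_{116}) = (116|173) = +1.

+1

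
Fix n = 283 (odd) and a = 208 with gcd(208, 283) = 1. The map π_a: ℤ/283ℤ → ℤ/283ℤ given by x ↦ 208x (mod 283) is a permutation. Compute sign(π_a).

Orbit of 136 under x↦208x: [136, 271, 51, 137, 196, 16, 215]… (length divides ord_283(208)).
Cycle lengths of π_208 on ℤ/283ℤ: [141, 141, 1]; 3 cycles in total.
Σ(ℓ_i−1) = 283−3 = 280; sign = (−1)^280 = +1.
Check: (208/283) = +1 by Zolotarev.

+1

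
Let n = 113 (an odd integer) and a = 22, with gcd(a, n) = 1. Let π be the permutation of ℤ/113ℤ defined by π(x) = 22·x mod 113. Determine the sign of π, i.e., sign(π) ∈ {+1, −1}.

+1

Trace 85: π^k(85) = [85, 62, 8, 63, 30, 95, 56] for k=0..6.
Cycle lengths of π_22 on ℤ/113ℤ: [56, 56, 1]; 3 cycles in total.
With 3 cycles on 113 points, sign = (−1)^{113−3} = +1.
The Jacobi symbol (22|113) = +1 (Zolotarev) agrees.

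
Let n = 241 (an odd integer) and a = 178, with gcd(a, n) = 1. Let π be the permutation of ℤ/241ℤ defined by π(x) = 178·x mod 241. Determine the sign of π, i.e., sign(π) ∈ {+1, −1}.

Trace 76: π^k(76) = [76, 32, 153, 1, 178, 113, 111] for k=0..6.
Cycle lengths of π_178 on ℤ/241ℤ: [48, 48, 48, 48, 48, 1]; 6 cycles in total.
241 − 6 = 235 transpositions; sign(π) = (−1)^235 = -1.
The Jacobi symbol (178|241) = -1 (Zolotarev) agrees.

-1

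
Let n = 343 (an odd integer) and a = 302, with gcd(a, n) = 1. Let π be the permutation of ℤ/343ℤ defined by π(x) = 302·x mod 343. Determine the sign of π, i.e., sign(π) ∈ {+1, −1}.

+1

Orbit of 1 under x↦302x: [1, 302, 309, 22, 127, 281, 141]… (length divides ord_343(302)).
Cycle lengths of π_302 on ℤ/343ℤ: [49, 49, 49, 49, 49, 49, 7, 7, 7, 7, 7, 7, 1, 1, 1, 1, 1, 1, 1]; 19 cycles in total.
sign(π) = (−1)^{n − #cycles} = (−1)^{343−19} = (−1)^324 = +1.
Via Zolotarev, sign(π_{302}) = (302|343) = +1.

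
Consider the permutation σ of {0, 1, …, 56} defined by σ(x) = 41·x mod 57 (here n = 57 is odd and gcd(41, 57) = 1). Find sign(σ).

Trace 7: π^k(7) = [7, 2, 25, 56, 16, 29, 49] for k=0..6.
Cycle type of π: 18×3 + 2 + 1; total 5 cycles.
With 5 cycles on 57 points, sign = (−1)^{57−5} = +1.

+1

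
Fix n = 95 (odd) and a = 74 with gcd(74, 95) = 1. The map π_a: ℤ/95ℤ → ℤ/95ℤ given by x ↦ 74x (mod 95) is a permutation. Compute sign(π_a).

+1

Orbit of 39 under x↦74x: [39, 36, 4, 11, 54, 6, 64]… (length divides ord_95(74)).
π_74 has 9 disjoint cycles with lengths [18, 18, 18, 18, 9, 9, 2, 2, 1] on {0,…,94}.
n − c = 95 − 9 = 86; sign = (−1)^86 = +1.
Zolotarev: (74|95) = +1, matching the cycle-count sign.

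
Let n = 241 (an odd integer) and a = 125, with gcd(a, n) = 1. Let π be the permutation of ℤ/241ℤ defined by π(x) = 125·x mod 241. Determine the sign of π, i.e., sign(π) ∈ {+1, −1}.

+1

Trace 180: π^k(180) = [180, 87, 30, 135, 5, 143, 41] for k=0..6.
π_125 has 7 disjoint cycles with lengths [40, 40, 40, 40, 40, 40, 1] on {0,…,240}.
241 − 7 = 234 transpositions; sign(π) = (−1)^234 = +1.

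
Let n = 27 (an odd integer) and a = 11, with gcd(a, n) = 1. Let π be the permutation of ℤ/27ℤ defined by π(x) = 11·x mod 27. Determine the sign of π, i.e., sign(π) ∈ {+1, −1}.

Start at x=13: 13 → 8 → 7 → 23 → 10 → 2 → 22 → … (one orbit).
Cycle type of π: 18 + 6 + 2 + 1; total 4 cycles.
4 cycles on 27: each ℓ→(−1)^(ℓ−1), product (−1)^23 = -1.
(11|27)_J = -1 (Zolotarev's lemma cross-check).

-1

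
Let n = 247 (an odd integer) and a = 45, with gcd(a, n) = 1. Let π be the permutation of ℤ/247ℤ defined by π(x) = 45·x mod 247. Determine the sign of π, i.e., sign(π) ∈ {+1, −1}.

Trace 68: π^k(68) = [68, 96, 121, 11, 1, 45, 49] for k=0..6.
26 cycles of lengths [12, 12, 12, 12, 12, 12, 12, 12, 12, 12, 12, 12, 12, 12, 12, 12, 12, 12, 12, 3, 3, 3, 3, 3, 3, 1].
26 cycles on 247: each ℓ→(−1)^(ℓ−1), product (−1)^221 = -1.

-1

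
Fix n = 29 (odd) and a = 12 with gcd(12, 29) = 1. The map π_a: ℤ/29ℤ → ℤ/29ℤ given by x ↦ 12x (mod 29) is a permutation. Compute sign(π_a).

-1

Start at x=12: 12 → 28 → 17 → 1 → 12 (one orbit).
π_12 has 8 disjoint cycles with lengths [4, 4, 4, 4, 4, 4, 4, 1] on {0,…,28}.
8 cycles on 29: each ℓ→(−1)^(ℓ−1), product (−1)^21 = -1.
The Jacobi symbol (12|29) = -1 (Zolotarev) agrees.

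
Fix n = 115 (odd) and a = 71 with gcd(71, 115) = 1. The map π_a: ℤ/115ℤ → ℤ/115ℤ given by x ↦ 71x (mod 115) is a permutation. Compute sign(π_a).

Trace 6: π^k(6) = [6, 81, 1, 71, 96, 31, 16] for k=0..6.
Cycle lengths of π_71 on ℤ/115ℤ: [11, 11, 11, 11, 11, 11, 11, 11, 11, 11, 1, 1, 1, 1, 1]; 15 cycles in total.
With 15 cycles on 115 points, sign = (−1)^{115−15} = +1.
(71|115)_J = +1 (Zolotarev's lemma cross-check).

+1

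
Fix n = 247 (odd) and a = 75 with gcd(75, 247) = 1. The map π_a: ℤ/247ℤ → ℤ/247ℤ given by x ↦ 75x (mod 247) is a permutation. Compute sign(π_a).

-1

Trace 56: π^k(56) = [56, 1, 75, 191, 246, 172] for k=0..5.
The orbit structure of x ↦ 75x mod 247: 48 orbits of sizes [6, 6, 6, 6, 6, 6, 6, 6, 6, 6, 6, 6, 6, 6, 6, 6, 6, 6, 6, 6, 6, 6, 6, 6, 6, 6, 6, 6, 6, 6, 6, 6, 6, 6, 6, 6, 6, 6, 2, 2, 2, 2, 2, 2, 2, 2, 2, 1].
247 − 48 = 199 transpositions; sign(π) = (−1)^199 = -1.
(75|247)_J = -1 (Zolotarev's lemma cross-check).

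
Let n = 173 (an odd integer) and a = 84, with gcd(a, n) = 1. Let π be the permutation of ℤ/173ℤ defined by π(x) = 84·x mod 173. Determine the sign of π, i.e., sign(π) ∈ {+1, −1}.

Start at x=47: 47 → 142 → 164 → 109 → 160 → 119 → 135 → … (one orbit).
Cycle type of π: 43×4 + 1; total 5 cycles.
With 5 cycles on 173 points, sign = (−1)^{173−5} = +1.
Zolotarev: (84|173) = +1, matching the cycle-count sign.

+1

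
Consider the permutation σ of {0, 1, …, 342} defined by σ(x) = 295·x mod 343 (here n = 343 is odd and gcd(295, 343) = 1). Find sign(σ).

+1

Start at x=197: 197 → 148 → 99 → 50 → 1 → 295 → 246 → 197 (one orbit).
π_295 has 91 disjoint cycles with lengths [7, 7, 7, 7, 7, 7, 7, 7, 7, 7, 7, 7, 7, 7, 7, 7, 7, 7, 7, 7, 7, 7, 7, 7, 7, 7, 7, 7, 7, 7, 7, 7, 7, 7, 7, 7, 7, 7, 7, 7, 7, 7, 1, 1, 1, 1, 1, 1, 1, 1, 1, 1, 1, 1, 1, 1, 1, 1, 1, 1, 1, 1, 1, 1, 1, 1, 1, 1, 1, 1, 1, 1, 1, 1, 1, 1, 1, 1, 1, 1, 1, 1, 1, 1, 1, 1, 1, 1, 1, 1, 1] on {0,…,342}.
343 − 91 = 252 transpositions; sign(π) = (−1)^252 = +1.
Via Zolotarev, sign(π_{295}) = (295|343) = +1.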